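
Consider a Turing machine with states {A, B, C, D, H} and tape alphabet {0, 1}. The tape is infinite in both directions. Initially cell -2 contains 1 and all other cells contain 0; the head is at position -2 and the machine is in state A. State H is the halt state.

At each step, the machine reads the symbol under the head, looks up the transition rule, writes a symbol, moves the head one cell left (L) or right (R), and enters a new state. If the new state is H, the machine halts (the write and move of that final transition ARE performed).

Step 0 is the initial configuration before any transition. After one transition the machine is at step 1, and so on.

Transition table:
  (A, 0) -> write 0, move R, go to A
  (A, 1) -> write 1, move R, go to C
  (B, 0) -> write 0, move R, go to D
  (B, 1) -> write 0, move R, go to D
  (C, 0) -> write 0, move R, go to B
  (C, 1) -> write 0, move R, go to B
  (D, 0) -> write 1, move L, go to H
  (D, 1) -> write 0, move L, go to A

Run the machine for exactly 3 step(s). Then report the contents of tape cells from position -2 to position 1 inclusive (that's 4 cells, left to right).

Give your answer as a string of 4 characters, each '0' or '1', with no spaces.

Step 1: in state A at pos -2, read 1 -> (A,1)->write 1,move R,goto C. Now: state=C, head=-1, tape[-3..0]=0100 (head:   ^)
Step 2: in state C at pos -1, read 0 -> (C,0)->write 0,move R,goto B. Now: state=B, head=0, tape[-3..1]=01000 (head:    ^)
Step 3: in state B at pos 0, read 0 -> (B,0)->write 0,move R,goto D. Now: state=D, head=1, tape[-3..2]=010000 (head:     ^)

Answer: 1000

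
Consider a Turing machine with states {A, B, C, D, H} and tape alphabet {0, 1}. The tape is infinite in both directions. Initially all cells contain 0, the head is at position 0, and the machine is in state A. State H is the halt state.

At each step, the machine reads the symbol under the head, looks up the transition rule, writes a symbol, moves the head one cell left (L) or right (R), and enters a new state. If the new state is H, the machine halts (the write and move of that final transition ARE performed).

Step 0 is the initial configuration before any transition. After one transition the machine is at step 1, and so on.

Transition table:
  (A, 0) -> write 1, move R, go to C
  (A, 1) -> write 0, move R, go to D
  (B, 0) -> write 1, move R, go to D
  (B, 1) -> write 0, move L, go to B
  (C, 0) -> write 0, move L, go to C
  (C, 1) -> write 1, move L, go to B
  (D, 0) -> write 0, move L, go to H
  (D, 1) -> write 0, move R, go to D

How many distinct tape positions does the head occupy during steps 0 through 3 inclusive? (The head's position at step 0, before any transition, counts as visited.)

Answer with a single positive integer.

Answer: 3

Derivation:
Step 1: in state A at pos 0, read 0 -> (A,0)->write 1,move R,goto C. Now: state=C, head=1, tape[-1..2]=0100 (head:   ^)
Step 2: in state C at pos 1, read 0 -> (C,0)->write 0,move L,goto C. Now: state=C, head=0, tape[-1..2]=0100 (head:  ^)
Step 3: in state C at pos 0, read 1 -> (C,1)->write 1,move L,goto B. Now: state=B, head=-1, tape[-2..2]=00100 (head:  ^)
Head positions at steps 0..3: starting at 0, distinct positions visited = {-1, 0, 1} -> 3 position(s)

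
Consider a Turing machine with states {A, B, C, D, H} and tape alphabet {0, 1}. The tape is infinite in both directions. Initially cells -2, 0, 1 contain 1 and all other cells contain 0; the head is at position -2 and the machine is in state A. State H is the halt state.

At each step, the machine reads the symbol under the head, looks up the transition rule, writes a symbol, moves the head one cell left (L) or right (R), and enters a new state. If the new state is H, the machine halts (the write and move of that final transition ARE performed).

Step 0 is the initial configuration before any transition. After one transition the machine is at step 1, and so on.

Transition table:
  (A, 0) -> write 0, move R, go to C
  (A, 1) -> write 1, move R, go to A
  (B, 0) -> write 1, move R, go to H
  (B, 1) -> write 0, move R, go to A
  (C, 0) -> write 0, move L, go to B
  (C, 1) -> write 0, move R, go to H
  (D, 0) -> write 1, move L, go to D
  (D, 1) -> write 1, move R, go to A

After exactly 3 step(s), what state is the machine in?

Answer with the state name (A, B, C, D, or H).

Answer: H

Derivation:
Step 1: in state A at pos -2, read 1 -> (A,1)->write 1,move R,goto A. Now: state=A, head=-1, tape[-3..2]=010110 (head:   ^)
Step 2: in state A at pos -1, read 0 -> (A,0)->write 0,move R,goto C. Now: state=C, head=0, tape[-3..2]=010110 (head:    ^)
Step 3: in state C at pos 0, read 1 -> (C,1)->write 0,move R,goto H. Now: state=H, head=1, tape[-3..2]=010010 (head:     ^)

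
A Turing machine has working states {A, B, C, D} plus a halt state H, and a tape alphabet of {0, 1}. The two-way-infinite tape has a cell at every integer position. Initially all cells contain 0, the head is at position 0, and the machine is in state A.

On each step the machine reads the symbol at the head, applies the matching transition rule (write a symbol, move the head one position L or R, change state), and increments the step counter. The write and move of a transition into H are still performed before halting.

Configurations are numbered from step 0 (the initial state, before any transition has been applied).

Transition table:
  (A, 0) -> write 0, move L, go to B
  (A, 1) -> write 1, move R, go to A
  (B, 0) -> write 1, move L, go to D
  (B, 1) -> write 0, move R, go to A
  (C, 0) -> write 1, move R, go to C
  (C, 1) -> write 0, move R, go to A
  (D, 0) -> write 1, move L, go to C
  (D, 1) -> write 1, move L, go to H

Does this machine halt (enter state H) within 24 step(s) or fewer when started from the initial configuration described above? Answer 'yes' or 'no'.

Answer: yes

Derivation:
Step 1: in state A at pos 0, read 0 -> (A,0)->write 0,move L,goto B. Now: state=B, head=-1, tape[-2..1]=0000 (head:  ^)
Step 2: in state B at pos -1, read 0 -> (B,0)->write 1,move L,goto D. Now: state=D, head=-2, tape[-3..1]=00100 (head:  ^)
Step 3: in state D at pos -2, read 0 -> (D,0)->write 1,move L,goto C. Now: state=C, head=-3, tape[-4..1]=001100 (head:  ^)
Step 4: in state C at pos -3, read 0 -> (C,0)->write 1,move R,goto C. Now: state=C, head=-2, tape[-4..1]=011100 (head:   ^)
Step 5: in state C at pos -2, read 1 -> (C,1)->write 0,move R,goto A. Now: state=A, head=-1, tape[-4..1]=010100 (head:    ^)
Step 6: in state A at pos -1, read 1 -> (A,1)->write 1,move R,goto A. Now: state=A, head=0, tape[-4..1]=010100 (head:     ^)
Step 7: in state A at pos 0, read 0 -> (A,0)->write 0,move L,goto B. Now: state=B, head=-1, tape[-4..1]=010100 (head:    ^)
Step 8: in state B at pos -1, read 1 -> (B,1)->write 0,move R,goto A. Now: state=A, head=0, tape[-4..1]=010000 (head:     ^)
Step 9: in state A at pos 0, read 0 -> (A,0)->write 0,move L,goto B. Now: state=B, head=-1, tape[-4..1]=010000 (head:    ^)
Step 10: in state B at pos -1, read 0 -> (B,0)->write 1,move L,goto D. Now: state=D, head=-2, tape[-4..1]=010100 (head:   ^)
Step 11: in state D at pos -2, read 0 -> (D,0)->write 1,move L,goto C. Now: state=C, head=-3, tape[-4..1]=011100 (head:  ^)
Step 12: in state C at pos -3, read 1 -> (C,1)->write 0,move R,goto A. Now: state=A, head=-2, tape[-4..1]=001100 (head:   ^)
Step 13: in state A at pos -2, read 1 -> (A,1)->write 1,move R,goto A. Now: state=A, head=-1, tape[-4..1]=001100 (head:    ^)
Step 14: in state A at pos -1, read 1 -> (A,1)->write 1,move R,goto A. Now: state=A, head=0, tape[-4..1]=001100 (head:     ^)
Step 15: in state A at pos 0, read 0 -> (A,0)->write 0,move L,goto B. Now: state=B, head=-1, tape[-4..1]=001100 (head:    ^)
Step 16: in state B at pos -1, read 1 -> (B,1)->write 0,move R,goto A. Now: state=A, head=0, tape[-4..1]=001000 (head:     ^)
Step 17: in state A at pos 0, read 0 -> (A,0)->write 0,move L,goto B. Now: state=B, head=-1, tape[-4..1]=001000 (head:    ^)
Step 18: in state B at pos -1, read 0 -> (B,0)->write 1,move L,goto D. Now: state=D, head=-2, tape[-4..1]=001100 (head:   ^)
Step 19: in state D at pos -2, read 1 -> (D,1)->write 1,move L,goto H. Now: state=H, head=-3, tape[-4..1]=001100 (head:  ^)
State H reached at step 19; 19 <= 24 -> yes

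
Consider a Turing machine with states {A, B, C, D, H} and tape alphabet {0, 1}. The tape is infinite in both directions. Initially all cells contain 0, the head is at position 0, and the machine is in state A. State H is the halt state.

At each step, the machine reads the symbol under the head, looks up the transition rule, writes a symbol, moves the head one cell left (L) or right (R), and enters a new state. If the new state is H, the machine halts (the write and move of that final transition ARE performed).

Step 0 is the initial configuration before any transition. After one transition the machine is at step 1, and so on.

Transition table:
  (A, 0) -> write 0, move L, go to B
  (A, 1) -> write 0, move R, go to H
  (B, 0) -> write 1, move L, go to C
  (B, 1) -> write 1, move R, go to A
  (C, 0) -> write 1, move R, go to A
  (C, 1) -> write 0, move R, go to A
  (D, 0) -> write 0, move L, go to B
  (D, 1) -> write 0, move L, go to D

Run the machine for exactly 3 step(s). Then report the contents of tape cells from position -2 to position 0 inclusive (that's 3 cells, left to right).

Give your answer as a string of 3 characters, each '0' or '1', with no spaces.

Answer: 110

Derivation:
Step 1: in state A at pos 0, read 0 -> (A,0)->write 0,move L,goto B. Now: state=B, head=-1, tape[-2..1]=0000 (head:  ^)
Step 2: in state B at pos -1, read 0 -> (B,0)->write 1,move L,goto C. Now: state=C, head=-2, tape[-3..1]=00100 (head:  ^)
Step 3: in state C at pos -2, read 0 -> (C,0)->write 1,move R,goto A. Now: state=A, head=-1, tape[-3..1]=01100 (head:   ^)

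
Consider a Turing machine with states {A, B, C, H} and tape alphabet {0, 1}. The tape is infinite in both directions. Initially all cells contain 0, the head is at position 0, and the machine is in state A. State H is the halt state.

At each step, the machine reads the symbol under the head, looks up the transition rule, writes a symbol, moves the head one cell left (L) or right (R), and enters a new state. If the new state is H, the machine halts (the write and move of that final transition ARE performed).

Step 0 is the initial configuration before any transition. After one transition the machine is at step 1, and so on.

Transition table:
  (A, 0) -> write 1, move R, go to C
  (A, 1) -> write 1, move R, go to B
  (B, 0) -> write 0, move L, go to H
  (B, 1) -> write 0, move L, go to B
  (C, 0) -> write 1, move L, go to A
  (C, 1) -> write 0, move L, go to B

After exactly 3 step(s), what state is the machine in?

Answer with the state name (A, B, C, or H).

Step 1: in state A at pos 0, read 0 -> (A,0)->write 1,move R,goto C. Now: state=C, head=1, tape[-1..2]=0100 (head:   ^)
Step 2: in state C at pos 1, read 0 -> (C,0)->write 1,move L,goto A. Now: state=A, head=0, tape[-1..2]=0110 (head:  ^)
Step 3: in state A at pos 0, read 1 -> (A,1)->write 1,move R,goto B. Now: state=B, head=1, tape[-1..2]=0110 (head:   ^)

Answer: B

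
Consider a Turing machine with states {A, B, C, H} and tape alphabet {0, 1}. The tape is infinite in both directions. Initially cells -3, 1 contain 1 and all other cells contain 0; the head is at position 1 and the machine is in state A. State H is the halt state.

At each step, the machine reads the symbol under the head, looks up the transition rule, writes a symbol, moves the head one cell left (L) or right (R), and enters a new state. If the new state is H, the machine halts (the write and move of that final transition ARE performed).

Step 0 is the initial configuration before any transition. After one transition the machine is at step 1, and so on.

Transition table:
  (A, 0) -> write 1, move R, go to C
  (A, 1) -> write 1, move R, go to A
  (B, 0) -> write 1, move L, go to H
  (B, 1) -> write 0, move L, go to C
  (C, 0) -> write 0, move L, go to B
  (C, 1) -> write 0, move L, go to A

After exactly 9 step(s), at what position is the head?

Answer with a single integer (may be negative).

Step 1: in state A at pos 1, read 1 -> (A,1)->write 1,move R,goto A. Now: state=A, head=2, tape[-4..3]=01000100 (head:       ^)
Step 2: in state A at pos 2, read 0 -> (A,0)->write 1,move R,goto C. Now: state=C, head=3, tape[-4..4]=010001100 (head:        ^)
Step 3: in state C at pos 3, read 0 -> (C,0)->write 0,move L,goto B. Now: state=B, head=2, tape[-4..4]=010001100 (head:       ^)
Step 4: in state B at pos 2, read 1 -> (B,1)->write 0,move L,goto C. Now: state=C, head=1, tape[-4..4]=010001000 (head:      ^)
Step 5: in state C at pos 1, read 1 -> (C,1)->write 0,move L,goto A. Now: state=A, head=0, tape[-4..4]=010000000 (head:     ^)
Step 6: in state A at pos 0, read 0 -> (A,0)->write 1,move R,goto C. Now: state=C, head=1, tape[-4..4]=010010000 (head:      ^)
Step 7: in state C at pos 1, read 0 -> (C,0)->write 0,move L,goto B. Now: state=B, head=0, tape[-4..4]=010010000 (head:     ^)
Step 8: in state B at pos 0, read 1 -> (B,1)->write 0,move L,goto C. Now: state=C, head=-1, tape[-4..4]=010000000 (head:    ^)
Step 9: in state C at pos -1, read 0 -> (C,0)->write 0,move L,goto B. Now: state=B, head=-2, tape[-4..4]=010000000 (head:   ^)

Answer: -2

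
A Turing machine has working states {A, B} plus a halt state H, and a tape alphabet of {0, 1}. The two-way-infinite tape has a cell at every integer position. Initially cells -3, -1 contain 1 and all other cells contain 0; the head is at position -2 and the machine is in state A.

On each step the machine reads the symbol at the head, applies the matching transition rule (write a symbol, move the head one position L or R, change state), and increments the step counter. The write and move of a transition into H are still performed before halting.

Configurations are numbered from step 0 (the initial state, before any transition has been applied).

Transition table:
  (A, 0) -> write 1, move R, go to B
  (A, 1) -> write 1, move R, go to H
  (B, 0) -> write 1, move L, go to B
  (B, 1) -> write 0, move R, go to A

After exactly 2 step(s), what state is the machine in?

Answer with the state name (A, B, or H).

Step 1: in state A at pos -2, read 0 -> (A,0)->write 1,move R,goto B. Now: state=B, head=-1, tape[-4..0]=01110 (head:    ^)
Step 2: in state B at pos -1, read 1 -> (B,1)->write 0,move R,goto A. Now: state=A, head=0, tape[-4..1]=011000 (head:     ^)

Answer: A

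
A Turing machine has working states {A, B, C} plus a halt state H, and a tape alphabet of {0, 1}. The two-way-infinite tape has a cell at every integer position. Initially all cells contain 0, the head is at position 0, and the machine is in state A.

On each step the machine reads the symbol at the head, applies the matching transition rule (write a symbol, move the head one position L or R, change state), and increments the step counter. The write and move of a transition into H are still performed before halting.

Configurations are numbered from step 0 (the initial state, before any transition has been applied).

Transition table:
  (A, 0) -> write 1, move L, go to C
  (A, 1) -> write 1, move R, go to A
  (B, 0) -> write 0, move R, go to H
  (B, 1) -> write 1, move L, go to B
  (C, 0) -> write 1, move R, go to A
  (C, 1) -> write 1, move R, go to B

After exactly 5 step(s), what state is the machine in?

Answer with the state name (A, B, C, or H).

Answer: B

Derivation:
Step 1: in state A at pos 0, read 0 -> (A,0)->write 1,move L,goto C. Now: state=C, head=-1, tape[-2..1]=0010 (head:  ^)
Step 2: in state C at pos -1, read 0 -> (C,0)->write 1,move R,goto A. Now: state=A, head=0, tape[-2..1]=0110 (head:   ^)
Step 3: in state A at pos 0, read 1 -> (A,1)->write 1,move R,goto A. Now: state=A, head=1, tape[-2..2]=01100 (head:    ^)
Step 4: in state A at pos 1, read 0 -> (A,0)->write 1,move L,goto C. Now: state=C, head=0, tape[-2..2]=01110 (head:   ^)
Step 5: in state C at pos 0, read 1 -> (C,1)->write 1,move R,goto B. Now: state=B, head=1, tape[-2..2]=01110 (head:    ^)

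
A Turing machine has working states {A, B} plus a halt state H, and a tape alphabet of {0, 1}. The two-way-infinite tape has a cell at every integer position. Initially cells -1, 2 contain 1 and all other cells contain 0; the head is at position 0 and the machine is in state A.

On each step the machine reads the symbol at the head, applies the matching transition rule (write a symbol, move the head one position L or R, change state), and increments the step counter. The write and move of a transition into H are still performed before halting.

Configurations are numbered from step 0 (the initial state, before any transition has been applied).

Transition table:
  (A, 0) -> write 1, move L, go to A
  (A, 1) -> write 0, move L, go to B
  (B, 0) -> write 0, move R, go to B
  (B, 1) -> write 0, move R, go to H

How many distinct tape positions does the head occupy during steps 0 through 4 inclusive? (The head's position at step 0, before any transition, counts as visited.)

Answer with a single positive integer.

Answer: 3

Derivation:
Step 1: in state A at pos 0, read 0 -> (A,0)->write 1,move L,goto A. Now: state=A, head=-1, tape[-2..3]=011010 (head:  ^)
Step 2: in state A at pos -1, read 1 -> (A,1)->write 0,move L,goto B. Now: state=B, head=-2, tape[-3..3]=0001010 (head:  ^)
Step 3: in state B at pos -2, read 0 -> (B,0)->write 0,move R,goto B. Now: state=B, head=-1, tape[-3..3]=0001010 (head:   ^)
Step 4: in state B at pos -1, read 0 -> (B,0)->write 0,move R,goto B. Now: state=B, head=0, tape[-3..3]=0001010 (head:    ^)
Head positions at steps 0..4: starting at 0, distinct positions visited = {-2, -1, 0} -> 3 position(s)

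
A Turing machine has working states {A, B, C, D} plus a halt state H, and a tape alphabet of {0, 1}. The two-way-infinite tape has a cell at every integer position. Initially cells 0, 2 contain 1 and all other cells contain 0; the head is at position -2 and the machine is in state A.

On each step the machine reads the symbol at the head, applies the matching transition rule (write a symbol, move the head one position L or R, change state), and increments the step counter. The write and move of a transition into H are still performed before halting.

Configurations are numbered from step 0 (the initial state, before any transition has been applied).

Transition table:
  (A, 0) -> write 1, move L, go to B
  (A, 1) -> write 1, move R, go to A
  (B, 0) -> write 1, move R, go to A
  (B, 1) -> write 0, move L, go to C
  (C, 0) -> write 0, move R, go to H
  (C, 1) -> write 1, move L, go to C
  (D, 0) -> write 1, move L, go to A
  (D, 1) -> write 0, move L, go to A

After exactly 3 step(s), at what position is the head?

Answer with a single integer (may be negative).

Step 1: in state A at pos -2, read 0 -> (A,0)->write 1,move L,goto B. Now: state=B, head=-3, tape[-4..3]=00101010 (head:  ^)
Step 2: in state B at pos -3, read 0 -> (B,0)->write 1,move R,goto A. Now: state=A, head=-2, tape[-4..3]=01101010 (head:   ^)
Step 3: in state A at pos -2, read 1 -> (A,1)->write 1,move R,goto A. Now: state=A, head=-1, tape[-4..3]=01101010 (head:    ^)

Answer: -1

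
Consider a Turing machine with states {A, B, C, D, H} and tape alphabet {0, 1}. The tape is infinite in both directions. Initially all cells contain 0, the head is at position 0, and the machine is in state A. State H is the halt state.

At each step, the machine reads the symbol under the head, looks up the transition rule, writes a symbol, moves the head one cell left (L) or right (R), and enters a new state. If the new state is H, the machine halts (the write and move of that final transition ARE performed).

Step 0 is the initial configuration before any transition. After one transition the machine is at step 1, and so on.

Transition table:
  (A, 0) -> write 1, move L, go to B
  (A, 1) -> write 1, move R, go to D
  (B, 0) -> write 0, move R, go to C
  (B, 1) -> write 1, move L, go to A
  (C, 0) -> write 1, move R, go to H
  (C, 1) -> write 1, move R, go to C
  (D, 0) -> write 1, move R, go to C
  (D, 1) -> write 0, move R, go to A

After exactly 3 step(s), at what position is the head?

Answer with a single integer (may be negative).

Answer: 1

Derivation:
Step 1: in state A at pos 0, read 0 -> (A,0)->write 1,move L,goto B. Now: state=B, head=-1, tape[-2..1]=0010 (head:  ^)
Step 2: in state B at pos -1, read 0 -> (B,0)->write 0,move R,goto C. Now: state=C, head=0, tape[-2..1]=0010 (head:   ^)
Step 3: in state C at pos 0, read 1 -> (C,1)->write 1,move R,goto C. Now: state=C, head=1, tape[-2..2]=00100 (head:    ^)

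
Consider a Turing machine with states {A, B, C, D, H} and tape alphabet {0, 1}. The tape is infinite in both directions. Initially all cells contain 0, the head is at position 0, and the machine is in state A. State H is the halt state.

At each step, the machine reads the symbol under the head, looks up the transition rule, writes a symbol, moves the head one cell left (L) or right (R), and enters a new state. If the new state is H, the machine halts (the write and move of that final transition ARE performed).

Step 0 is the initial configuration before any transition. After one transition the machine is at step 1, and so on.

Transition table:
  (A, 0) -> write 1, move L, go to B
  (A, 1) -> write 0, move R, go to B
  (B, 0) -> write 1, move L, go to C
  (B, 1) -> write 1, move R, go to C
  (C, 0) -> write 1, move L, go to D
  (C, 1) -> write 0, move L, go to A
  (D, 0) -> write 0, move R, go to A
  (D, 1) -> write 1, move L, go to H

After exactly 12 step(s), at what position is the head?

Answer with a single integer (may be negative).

Answer: 0

Derivation:
Step 1: in state A at pos 0, read 0 -> (A,0)->write 1,move L,goto B. Now: state=B, head=-1, tape[-2..1]=0010 (head:  ^)
Step 2: in state B at pos -1, read 0 -> (B,0)->write 1,move L,goto C. Now: state=C, head=-2, tape[-3..1]=00110 (head:  ^)
Step 3: in state C at pos -2, read 0 -> (C,0)->write 1,move L,goto D. Now: state=D, head=-3, tape[-4..1]=001110 (head:  ^)
Step 4: in state D at pos -3, read 0 -> (D,0)->write 0,move R,goto A. Now: state=A, head=-2, tape[-4..1]=001110 (head:   ^)
Step 5: in state A at pos -2, read 1 -> (A,1)->write 0,move R,goto B. Now: state=B, head=-1, tape[-4..1]=000110 (head:    ^)
Step 6: in state B at pos -1, read 1 -> (B,1)->write 1,move R,goto C. Now: state=C, head=0, tape[-4..1]=000110 (head:     ^)
Step 7: in state C at pos 0, read 1 -> (C,1)->write 0,move L,goto A. Now: state=A, head=-1, tape[-4..1]=000100 (head:    ^)
Step 8: in state A at pos -1, read 1 -> (A,1)->write 0,move R,goto B. Now: state=B, head=0, tape[-4..1]=000000 (head:     ^)
Step 9: in state B at pos 0, read 0 -> (B,0)->write 1,move L,goto C. Now: state=C, head=-1, tape[-4..1]=000010 (head:    ^)
Step 10: in state C at pos -1, read 0 -> (C,0)->write 1,move L,goto D. Now: state=D, head=-2, tape[-4..1]=000110 (head:   ^)
Step 11: in state D at pos -2, read 0 -> (D,0)->write 0,move R,goto A. Now: state=A, head=-1, tape[-4..1]=000110 (head:    ^)
Step 12: in state A at pos -1, read 1 -> (A,1)->write 0,move R,goto B. Now: state=B, head=0, tape[-4..1]=000010 (head:     ^)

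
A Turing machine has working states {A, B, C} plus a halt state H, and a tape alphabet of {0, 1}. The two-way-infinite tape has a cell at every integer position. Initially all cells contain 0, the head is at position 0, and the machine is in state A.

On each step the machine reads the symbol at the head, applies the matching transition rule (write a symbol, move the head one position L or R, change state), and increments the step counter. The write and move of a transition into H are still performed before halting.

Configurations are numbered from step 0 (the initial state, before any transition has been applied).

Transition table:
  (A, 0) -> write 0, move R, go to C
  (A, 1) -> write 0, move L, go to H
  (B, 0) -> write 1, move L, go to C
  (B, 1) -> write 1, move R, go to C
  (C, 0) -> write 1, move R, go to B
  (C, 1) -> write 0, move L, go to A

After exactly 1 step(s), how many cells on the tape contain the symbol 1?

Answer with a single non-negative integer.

Answer: 0

Derivation:
Step 1: in state A at pos 0, read 0 -> (A,0)->write 0,move R,goto C. Now: state=C, head=1, tape[-1..2]=0000 (head:   ^)
No cell contains 1 after step 1 -> 0 cell(s)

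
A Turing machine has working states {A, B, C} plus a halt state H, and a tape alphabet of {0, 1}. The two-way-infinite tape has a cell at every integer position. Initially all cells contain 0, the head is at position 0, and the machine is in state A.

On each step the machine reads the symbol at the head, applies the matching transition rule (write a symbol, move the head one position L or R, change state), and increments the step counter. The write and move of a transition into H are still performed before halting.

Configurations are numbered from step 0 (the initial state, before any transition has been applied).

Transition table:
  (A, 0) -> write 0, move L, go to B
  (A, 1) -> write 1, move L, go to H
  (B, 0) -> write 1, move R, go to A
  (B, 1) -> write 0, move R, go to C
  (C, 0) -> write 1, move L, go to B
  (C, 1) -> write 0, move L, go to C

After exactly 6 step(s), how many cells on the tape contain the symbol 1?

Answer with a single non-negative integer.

Answer: 2

Derivation:
Step 1: in state A at pos 0, read 0 -> (A,0)->write 0,move L,goto B. Now: state=B, head=-1, tape[-2..1]=0000 (head:  ^)
Step 2: in state B at pos -1, read 0 -> (B,0)->write 1,move R,goto A. Now: state=A, head=0, tape[-2..1]=0100 (head:   ^)
Step 3: in state A at pos 0, read 0 -> (A,0)->write 0,move L,goto B. Now: state=B, head=-1, tape[-2..1]=0100 (head:  ^)
Step 4: in state B at pos -1, read 1 -> (B,1)->write 0,move R,goto C. Now: state=C, head=0, tape[-2..1]=0000 (head:   ^)
Step 5: in state C at pos 0, read 0 -> (C,0)->write 1,move L,goto B. Now: state=B, head=-1, tape[-2..1]=0010 (head:  ^)
Step 6: in state B at pos -1, read 0 -> (B,0)->write 1,move R,goto A. Now: state=A, head=0, tape[-2..1]=0110 (head:   ^)
Cells containing 1 after step 6: {-1, 0} -> 2 cell(s)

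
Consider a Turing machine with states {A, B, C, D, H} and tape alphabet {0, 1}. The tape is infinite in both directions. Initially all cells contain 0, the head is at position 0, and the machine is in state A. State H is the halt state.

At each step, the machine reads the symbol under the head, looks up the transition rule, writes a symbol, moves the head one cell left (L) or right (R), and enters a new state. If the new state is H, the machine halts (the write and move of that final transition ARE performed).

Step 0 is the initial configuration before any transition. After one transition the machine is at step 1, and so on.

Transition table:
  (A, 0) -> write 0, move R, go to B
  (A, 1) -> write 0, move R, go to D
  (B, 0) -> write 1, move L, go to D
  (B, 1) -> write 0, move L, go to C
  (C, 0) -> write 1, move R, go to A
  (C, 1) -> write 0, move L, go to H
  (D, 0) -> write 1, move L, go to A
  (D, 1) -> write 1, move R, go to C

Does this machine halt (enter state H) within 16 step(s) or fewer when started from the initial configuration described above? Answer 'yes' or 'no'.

Answer: yes

Derivation:
Step 1: in state A at pos 0, read 0 -> (A,0)->write 0,move R,goto B. Now: state=B, head=1, tape[-1..2]=0000 (head:   ^)
Step 2: in state B at pos 1, read 0 -> (B,0)->write 1,move L,goto D. Now: state=D, head=0, tape[-1..2]=0010 (head:  ^)
Step 3: in state D at pos 0, read 0 -> (D,0)->write 1,move L,goto A. Now: state=A, head=-1, tape[-2..2]=00110 (head:  ^)
Step 4: in state A at pos -1, read 0 -> (A,0)->write 0,move R,goto B. Now: state=B, head=0, tape[-2..2]=00110 (head:   ^)
Step 5: in state B at pos 0, read 1 -> (B,1)->write 0,move L,goto C. Now: state=C, head=-1, tape[-2..2]=00010 (head:  ^)
Step 6: in state C at pos -1, read 0 -> (C,0)->write 1,move R,goto A. Now: state=A, head=0, tape[-2..2]=01010 (head:   ^)
Step 7: in state A at pos 0, read 0 -> (A,0)->write 0,move R,goto B. Now: state=B, head=1, tape[-2..2]=01010 (head:    ^)
Step 8: in state B at pos 1, read 1 -> (B,1)->write 0,move L,goto C. Now: state=C, head=0, tape[-2..2]=01000 (head:   ^)
Step 9: in state C at pos 0, read 0 -> (C,0)->write 1,move R,goto A. Now: state=A, head=1, tape[-2..2]=01100 (head:    ^)
Step 10: in state A at pos 1, read 0 -> (A,0)->write 0,move R,goto B. Now: state=B, head=2, tape[-2..3]=011000 (head:     ^)
Step 11: in state B at pos 2, read 0 -> (B,0)->write 1,move L,goto D. Now: state=D, head=1, tape[-2..3]=011010 (head:    ^)
Step 12: in state D at pos 1, read 0 -> (D,0)->write 1,move L,goto A. Now: state=A, head=0, tape[-2..3]=011110 (head:   ^)
Step 13: in state A at pos 0, read 1 -> (A,1)->write 0,move R,goto D. Now: state=D, head=1, tape[-2..3]=010110 (head:    ^)
Step 14: in state D at pos 1, read 1 -> (D,1)->write 1,move R,goto C. Now: state=C, head=2, tape[-2..3]=010110 (head:     ^)
Step 15: in state C at pos 2, read 1 -> (C,1)->write 0,move L,goto H. Now: state=H, head=1, tape[-2..3]=010100 (head:    ^)
State H reached at step 15; 15 <= 16 -> yes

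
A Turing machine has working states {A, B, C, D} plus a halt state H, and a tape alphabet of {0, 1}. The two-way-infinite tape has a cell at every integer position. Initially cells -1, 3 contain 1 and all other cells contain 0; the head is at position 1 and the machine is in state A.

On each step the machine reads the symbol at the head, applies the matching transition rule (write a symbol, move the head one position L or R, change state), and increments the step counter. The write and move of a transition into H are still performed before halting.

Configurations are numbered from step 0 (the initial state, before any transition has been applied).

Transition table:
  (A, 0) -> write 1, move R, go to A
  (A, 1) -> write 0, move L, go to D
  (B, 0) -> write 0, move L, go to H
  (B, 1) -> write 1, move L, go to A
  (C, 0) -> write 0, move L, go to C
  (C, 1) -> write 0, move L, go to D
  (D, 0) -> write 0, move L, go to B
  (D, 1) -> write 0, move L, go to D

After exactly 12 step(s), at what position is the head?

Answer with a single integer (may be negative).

Step 1: in state A at pos 1, read 0 -> (A,0)->write 1,move R,goto A. Now: state=A, head=2, tape[-2..4]=0101010 (head:     ^)
Step 2: in state A at pos 2, read 0 -> (A,0)->write 1,move R,goto A. Now: state=A, head=3, tape[-2..4]=0101110 (head:      ^)
Step 3: in state A at pos 3, read 1 -> (A,1)->write 0,move L,goto D. Now: state=D, head=2, tape[-2..4]=0101100 (head:     ^)
Step 4: in state D at pos 2, read 1 -> (D,1)->write 0,move L,goto D. Now: state=D, head=1, tape[-2..4]=0101000 (head:    ^)
Step 5: in state D at pos 1, read 1 -> (D,1)->write 0,move L,goto D. Now: state=D, head=0, tape[-2..4]=0100000 (head:   ^)
Step 6: in state D at pos 0, read 0 -> (D,0)->write 0,move L,goto B. Now: state=B, head=-1, tape[-2..4]=0100000 (head:  ^)
Step 7: in state B at pos -1, read 1 -> (B,1)->write 1,move L,goto A. Now: state=A, head=-2, tape[-3..4]=00100000 (head:  ^)
Step 8: in state A at pos -2, read 0 -> (A,0)->write 1,move R,goto A. Now: state=A, head=-1, tape[-3..4]=01100000 (head:   ^)
Step 9: in state A at pos -1, read 1 -> (A,1)->write 0,move L,goto D. Now: state=D, head=-2, tape[-3..4]=01000000 (head:  ^)
Step 10: in state D at pos -2, read 1 -> (D,1)->write 0,move L,goto D. Now: state=D, head=-3, tape[-4..4]=000000000 (head:  ^)
Step 11: in state D at pos -3, read 0 -> (D,0)->write 0,move L,goto B. Now: state=B, head=-4, tape[-5..4]=0000000000 (head:  ^)
Step 12: in state B at pos -4, read 0 -> (B,0)->write 0,move L,goto H. Now: state=H, head=-5, tape[-6..4]=00000000000 (head:  ^)

Answer: -5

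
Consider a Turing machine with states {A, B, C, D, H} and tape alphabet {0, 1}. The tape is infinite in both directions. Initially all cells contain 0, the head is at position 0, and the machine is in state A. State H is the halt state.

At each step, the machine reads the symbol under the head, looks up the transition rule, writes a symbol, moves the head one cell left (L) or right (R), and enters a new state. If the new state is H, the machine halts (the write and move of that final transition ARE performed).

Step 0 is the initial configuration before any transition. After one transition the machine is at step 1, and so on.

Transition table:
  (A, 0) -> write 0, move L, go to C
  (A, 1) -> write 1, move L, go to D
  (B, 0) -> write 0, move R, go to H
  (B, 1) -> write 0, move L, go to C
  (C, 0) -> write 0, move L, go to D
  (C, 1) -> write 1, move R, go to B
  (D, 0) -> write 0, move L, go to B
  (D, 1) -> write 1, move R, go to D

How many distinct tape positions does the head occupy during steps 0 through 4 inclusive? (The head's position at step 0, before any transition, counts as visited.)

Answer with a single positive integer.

Answer: 4

Derivation:
Step 1: in state A at pos 0, read 0 -> (A,0)->write 0,move L,goto C. Now: state=C, head=-1, tape[-2..1]=0000 (head:  ^)
Step 2: in state C at pos -1, read 0 -> (C,0)->write 0,move L,goto D. Now: state=D, head=-2, tape[-3..1]=00000 (head:  ^)
Step 3: in state D at pos -2, read 0 -> (D,0)->write 0,move L,goto B. Now: state=B, head=-3, tape[-4..1]=000000 (head:  ^)
Step 4: in state B at pos -3, read 0 -> (B,0)->write 0,move R,goto H. Now: state=H, head=-2, tape[-4..1]=000000 (head:   ^)
Head positions at steps 0..4: starting at 0, distinct positions visited = {-3, -2, -1, 0} -> 4 position(s)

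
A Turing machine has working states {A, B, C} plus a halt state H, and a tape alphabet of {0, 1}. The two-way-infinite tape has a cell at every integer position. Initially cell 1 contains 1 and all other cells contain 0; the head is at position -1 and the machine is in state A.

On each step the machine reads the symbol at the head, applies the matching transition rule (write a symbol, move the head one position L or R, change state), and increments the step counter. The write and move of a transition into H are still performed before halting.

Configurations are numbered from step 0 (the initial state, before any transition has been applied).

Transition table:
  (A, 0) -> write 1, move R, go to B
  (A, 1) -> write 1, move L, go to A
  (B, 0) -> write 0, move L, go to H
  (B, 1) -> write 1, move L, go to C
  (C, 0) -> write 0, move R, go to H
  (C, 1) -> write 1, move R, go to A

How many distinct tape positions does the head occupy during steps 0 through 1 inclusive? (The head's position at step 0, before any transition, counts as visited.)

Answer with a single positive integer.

Answer: 2

Derivation:
Step 1: in state A at pos -1, read 0 -> (A,0)->write 1,move R,goto B. Now: state=B, head=0, tape[-2..2]=01010 (head:   ^)
Head positions at steps 0..1: starting at -1, distinct positions visited = {-1, 0} -> 2 position(s)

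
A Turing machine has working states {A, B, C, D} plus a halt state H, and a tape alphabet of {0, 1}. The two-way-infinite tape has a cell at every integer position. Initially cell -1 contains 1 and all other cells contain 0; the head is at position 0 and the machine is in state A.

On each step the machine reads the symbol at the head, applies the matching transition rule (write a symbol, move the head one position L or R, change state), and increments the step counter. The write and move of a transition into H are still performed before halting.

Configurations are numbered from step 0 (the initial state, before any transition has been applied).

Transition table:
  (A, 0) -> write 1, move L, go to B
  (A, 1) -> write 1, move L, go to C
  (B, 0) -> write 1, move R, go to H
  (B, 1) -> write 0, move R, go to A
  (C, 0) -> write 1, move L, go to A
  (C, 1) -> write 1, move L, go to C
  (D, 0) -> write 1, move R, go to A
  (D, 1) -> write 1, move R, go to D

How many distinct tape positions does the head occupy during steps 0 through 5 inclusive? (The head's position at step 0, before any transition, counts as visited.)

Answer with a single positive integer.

Answer: 4

Derivation:
Step 1: in state A at pos 0, read 0 -> (A,0)->write 1,move L,goto B. Now: state=B, head=-1, tape[-2..1]=0110 (head:  ^)
Step 2: in state B at pos -1, read 1 -> (B,1)->write 0,move R,goto A. Now: state=A, head=0, tape[-2..1]=0010 (head:   ^)
Step 3: in state A at pos 0, read 1 -> (A,1)->write 1,move L,goto C. Now: state=C, head=-1, tape[-2..1]=0010 (head:  ^)
Step 4: in state C at pos -1, read 0 -> (C,0)->write 1,move L,goto A. Now: state=A, head=-2, tape[-3..1]=00110 (head:  ^)
Step 5: in state A at pos -2, read 0 -> (A,0)->write 1,move L,goto B. Now: state=B, head=-3, tape[-4..1]=001110 (head:  ^)
Head positions at steps 0..5: starting at 0, distinct positions visited = {-3, -2, -1, 0} -> 4 position(s)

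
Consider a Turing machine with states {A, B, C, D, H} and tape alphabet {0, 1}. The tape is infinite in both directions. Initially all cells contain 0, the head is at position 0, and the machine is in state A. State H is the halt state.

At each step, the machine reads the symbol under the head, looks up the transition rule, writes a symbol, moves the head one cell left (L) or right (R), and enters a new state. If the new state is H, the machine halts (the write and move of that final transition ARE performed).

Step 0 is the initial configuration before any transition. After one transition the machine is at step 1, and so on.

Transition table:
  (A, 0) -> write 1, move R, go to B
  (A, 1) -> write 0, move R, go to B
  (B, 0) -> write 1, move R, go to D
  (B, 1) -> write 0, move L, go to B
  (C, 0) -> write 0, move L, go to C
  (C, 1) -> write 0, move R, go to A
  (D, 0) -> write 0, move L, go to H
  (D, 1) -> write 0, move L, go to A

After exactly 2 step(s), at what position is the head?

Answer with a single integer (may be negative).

Step 1: in state A at pos 0, read 0 -> (A,0)->write 1,move R,goto B. Now: state=B, head=1, tape[-1..2]=0100 (head:   ^)
Step 2: in state B at pos 1, read 0 -> (B,0)->write 1,move R,goto D. Now: state=D, head=2, tape[-1..3]=01100 (head:    ^)

Answer: 2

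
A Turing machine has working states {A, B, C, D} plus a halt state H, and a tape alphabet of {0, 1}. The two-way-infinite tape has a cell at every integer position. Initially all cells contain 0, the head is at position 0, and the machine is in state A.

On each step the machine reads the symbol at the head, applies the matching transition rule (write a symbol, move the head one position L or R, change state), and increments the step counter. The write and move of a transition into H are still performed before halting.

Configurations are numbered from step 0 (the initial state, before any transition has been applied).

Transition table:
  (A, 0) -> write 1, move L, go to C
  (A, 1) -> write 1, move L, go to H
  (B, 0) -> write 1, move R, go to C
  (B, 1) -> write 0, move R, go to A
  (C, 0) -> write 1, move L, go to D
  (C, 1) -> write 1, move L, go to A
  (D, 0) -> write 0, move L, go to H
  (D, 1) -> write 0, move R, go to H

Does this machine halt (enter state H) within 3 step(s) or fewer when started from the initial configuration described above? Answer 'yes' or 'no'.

Step 1: in state A at pos 0, read 0 -> (A,0)->write 1,move L,goto C. Now: state=C, head=-1, tape[-2..1]=0010 (head:  ^)
Step 2: in state C at pos -1, read 0 -> (C,0)->write 1,move L,goto D. Now: state=D, head=-2, tape[-3..1]=00110 (head:  ^)
Step 3: in state D at pos -2, read 0 -> (D,0)->write 0,move L,goto H. Now: state=H, head=-3, tape[-4..1]=000110 (head:  ^)
State H reached at step 3; 3 <= 3 -> yes

Answer: yes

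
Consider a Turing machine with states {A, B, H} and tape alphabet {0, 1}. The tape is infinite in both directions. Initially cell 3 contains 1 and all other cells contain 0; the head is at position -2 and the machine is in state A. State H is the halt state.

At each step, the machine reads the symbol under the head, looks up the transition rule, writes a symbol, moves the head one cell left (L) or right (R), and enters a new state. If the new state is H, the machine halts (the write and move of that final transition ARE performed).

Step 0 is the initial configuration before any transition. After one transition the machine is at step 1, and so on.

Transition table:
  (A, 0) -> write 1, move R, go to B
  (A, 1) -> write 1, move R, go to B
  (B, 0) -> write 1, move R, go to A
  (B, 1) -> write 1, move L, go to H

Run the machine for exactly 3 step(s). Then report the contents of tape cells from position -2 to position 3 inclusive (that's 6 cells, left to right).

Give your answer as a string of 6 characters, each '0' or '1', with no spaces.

Answer: 111001

Derivation:
Step 1: in state A at pos -2, read 0 -> (A,0)->write 1,move R,goto B. Now: state=B, head=-1, tape[-3..4]=01000010 (head:   ^)
Step 2: in state B at pos -1, read 0 -> (B,0)->write 1,move R,goto A. Now: state=A, head=0, tape[-3..4]=01100010 (head:    ^)
Step 3: in state A at pos 0, read 0 -> (A,0)->write 1,move R,goto B. Now: state=B, head=1, tape[-3..4]=01110010 (head:     ^)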